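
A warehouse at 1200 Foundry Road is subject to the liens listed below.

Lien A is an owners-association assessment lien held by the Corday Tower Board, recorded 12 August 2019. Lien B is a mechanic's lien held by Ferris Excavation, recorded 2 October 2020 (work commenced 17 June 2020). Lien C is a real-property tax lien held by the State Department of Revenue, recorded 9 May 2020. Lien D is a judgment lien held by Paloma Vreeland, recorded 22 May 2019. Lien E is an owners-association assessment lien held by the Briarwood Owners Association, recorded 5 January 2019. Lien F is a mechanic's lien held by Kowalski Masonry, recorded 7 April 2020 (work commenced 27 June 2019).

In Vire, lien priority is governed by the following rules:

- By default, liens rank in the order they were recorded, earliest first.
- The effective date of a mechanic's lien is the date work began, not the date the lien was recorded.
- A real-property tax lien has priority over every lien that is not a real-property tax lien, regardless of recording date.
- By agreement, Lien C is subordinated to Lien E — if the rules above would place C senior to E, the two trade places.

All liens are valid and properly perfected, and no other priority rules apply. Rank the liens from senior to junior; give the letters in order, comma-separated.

First, effective dates: B's effective date is 17 June 2020, when work began; F relates back to 27 June 2019 (work commenced).
C, as a real-property tax lien, has superpriority and ranks first.
Among the remaining liens, by effective date: E (5 January 2019), D (22 May 2019), F (27 June 2019), A (12 August 2019), B (17 June 2020).
Because C would otherwise rank above E, the subordination swaps them.

E, C, D, F, A, B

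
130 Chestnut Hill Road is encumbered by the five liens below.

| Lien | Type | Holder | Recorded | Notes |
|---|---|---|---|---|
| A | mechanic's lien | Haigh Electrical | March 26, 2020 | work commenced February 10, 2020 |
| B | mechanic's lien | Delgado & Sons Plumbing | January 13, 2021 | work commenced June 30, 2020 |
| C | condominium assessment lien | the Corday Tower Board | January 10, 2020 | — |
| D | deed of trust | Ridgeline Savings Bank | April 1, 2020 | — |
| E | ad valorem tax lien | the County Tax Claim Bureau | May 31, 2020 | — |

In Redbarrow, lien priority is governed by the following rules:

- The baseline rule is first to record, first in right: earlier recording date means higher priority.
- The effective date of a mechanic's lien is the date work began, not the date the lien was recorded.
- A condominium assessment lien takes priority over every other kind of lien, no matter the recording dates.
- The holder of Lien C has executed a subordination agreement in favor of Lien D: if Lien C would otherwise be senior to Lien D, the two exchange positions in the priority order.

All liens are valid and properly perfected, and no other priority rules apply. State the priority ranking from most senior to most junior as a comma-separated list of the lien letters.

Adjusting effective dates: A's effective date is February 10, 2020, when work began; B is treated as recorded June 30, 2020, the work-commencement date.
C, as a condominium assessment lien, has superpriority and ranks first.
Among the remaining liens, by effective date: A (February 10, 2020), D (April 1, 2020), E (May 31, 2020), B (June 30, 2020).
C is senior to D before the subordination, so the two trade places.

D, A, C, E, B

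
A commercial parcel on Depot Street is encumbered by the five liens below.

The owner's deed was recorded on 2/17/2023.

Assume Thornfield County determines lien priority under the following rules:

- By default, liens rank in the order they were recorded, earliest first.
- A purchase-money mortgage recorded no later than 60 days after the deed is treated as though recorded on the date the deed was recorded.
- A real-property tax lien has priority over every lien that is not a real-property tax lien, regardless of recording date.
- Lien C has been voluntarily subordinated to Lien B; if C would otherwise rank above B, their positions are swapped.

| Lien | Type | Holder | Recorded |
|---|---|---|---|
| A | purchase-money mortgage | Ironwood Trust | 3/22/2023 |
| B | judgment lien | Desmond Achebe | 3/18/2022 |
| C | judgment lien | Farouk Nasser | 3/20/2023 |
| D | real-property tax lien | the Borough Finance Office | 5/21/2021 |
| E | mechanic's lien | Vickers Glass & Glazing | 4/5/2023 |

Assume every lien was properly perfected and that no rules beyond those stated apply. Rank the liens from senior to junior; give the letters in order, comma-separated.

Effective dates after the stated exceptions: A's effective date is the deed date, 2/17/2023.
D is a real-property tax lien, so it outranks all other liens regardless of date.
Ordering the rest by effective date: B (3/18/2022), A (2/17/2023), C (3/20/2023), E (4/5/2023).
C already ranks below B; the subordination has no effect.

D, B, A, C, E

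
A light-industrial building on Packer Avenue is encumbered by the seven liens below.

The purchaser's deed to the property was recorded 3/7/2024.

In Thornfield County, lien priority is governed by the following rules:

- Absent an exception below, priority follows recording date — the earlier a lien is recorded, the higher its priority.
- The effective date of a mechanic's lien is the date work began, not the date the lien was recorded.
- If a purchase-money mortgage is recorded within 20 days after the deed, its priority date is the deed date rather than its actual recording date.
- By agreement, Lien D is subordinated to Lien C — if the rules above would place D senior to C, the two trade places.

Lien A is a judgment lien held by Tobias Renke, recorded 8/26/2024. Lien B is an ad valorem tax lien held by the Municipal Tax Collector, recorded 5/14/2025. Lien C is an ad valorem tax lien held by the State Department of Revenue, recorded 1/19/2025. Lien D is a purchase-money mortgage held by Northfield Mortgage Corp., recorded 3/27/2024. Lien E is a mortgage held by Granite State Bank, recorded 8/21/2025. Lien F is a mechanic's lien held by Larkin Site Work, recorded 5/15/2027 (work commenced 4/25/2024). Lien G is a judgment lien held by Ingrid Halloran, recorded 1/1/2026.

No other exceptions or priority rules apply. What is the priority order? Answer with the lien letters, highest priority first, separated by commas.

C, F, A, D, B, E, G

Adjusting effective dates: D relates back to the deed date 3/7/2024; F's effective date is 4/25/2024, when work began.
Ordering by effective date: D (3/7/2024), F (4/25/2024), A (8/26/2024), C (1/19/2025), B (5/14/2025), E (8/21/2025), G (1/1/2026).
D is senior to C before the subordination, so the two trade places.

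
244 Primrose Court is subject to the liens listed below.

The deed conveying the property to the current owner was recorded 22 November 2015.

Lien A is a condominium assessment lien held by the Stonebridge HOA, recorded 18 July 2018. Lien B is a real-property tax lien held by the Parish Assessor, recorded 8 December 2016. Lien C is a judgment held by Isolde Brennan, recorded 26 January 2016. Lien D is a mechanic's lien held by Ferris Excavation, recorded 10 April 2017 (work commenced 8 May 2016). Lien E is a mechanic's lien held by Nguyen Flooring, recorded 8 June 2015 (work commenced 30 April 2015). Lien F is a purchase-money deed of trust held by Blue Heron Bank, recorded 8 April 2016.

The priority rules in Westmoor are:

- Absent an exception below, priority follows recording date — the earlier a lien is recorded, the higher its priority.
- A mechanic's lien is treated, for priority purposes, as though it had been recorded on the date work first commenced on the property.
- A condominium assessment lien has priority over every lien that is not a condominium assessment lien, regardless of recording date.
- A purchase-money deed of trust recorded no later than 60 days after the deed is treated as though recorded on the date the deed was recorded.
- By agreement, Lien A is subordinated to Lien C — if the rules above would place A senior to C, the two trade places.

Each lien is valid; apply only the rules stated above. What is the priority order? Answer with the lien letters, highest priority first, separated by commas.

Effective dates: D is treated as recorded 8 May 2016, the work-commencement date; E relates back to 30 April 2015 (work commenced); F was recorded 138 days after the deed, outside the 60-day window, so it keeps its recording date.
A is a condominium assessment lien and takes priority over every other lien.
Remaining liens by effective date: E (30 April 2015), C (26 January 2016), F (8 April 2016), D (8 May 2016), B (8 December 2016).
The subordination applies — A was senior to C — so A and C swap.

C, E, A, F, D, B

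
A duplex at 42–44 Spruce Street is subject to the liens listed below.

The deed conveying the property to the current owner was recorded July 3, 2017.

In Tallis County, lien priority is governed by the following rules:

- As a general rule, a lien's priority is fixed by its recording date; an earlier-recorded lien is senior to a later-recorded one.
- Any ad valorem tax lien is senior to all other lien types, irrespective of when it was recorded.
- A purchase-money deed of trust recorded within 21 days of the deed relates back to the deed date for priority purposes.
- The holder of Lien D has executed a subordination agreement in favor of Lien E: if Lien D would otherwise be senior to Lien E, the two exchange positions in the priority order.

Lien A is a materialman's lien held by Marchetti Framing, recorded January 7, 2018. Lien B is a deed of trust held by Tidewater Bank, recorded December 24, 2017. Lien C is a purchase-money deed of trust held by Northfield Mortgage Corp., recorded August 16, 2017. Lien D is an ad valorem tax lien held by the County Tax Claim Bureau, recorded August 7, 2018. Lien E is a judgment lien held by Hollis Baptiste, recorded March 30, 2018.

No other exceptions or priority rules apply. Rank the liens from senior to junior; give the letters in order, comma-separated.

Adjusting effective dates: C was recorded 44 days after the deed, outside the 21-day window, so it keeps its recording date.
D is an ad valorem tax lien and takes priority over every other lien.
Among the remaining liens, by effective date: C (August 16, 2017), B (December 24, 2017), A (January 7, 2018), E (March 30, 2018).
Because D would otherwise rank above E, the subordination swaps them.

E, C, B, A, D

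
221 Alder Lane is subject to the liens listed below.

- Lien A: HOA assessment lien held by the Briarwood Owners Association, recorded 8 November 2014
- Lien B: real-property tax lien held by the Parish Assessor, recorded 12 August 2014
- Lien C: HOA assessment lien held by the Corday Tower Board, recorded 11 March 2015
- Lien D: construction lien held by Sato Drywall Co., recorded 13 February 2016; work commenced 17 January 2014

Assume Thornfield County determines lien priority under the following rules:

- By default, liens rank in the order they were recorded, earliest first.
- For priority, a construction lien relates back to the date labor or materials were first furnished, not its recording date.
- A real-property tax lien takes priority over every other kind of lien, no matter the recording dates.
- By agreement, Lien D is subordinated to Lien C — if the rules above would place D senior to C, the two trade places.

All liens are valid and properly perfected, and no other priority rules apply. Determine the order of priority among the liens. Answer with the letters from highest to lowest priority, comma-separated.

Effective dates: D relates back to 17 January 2014 (work commenced).
B, as a real-property tax lien, has superpriority and ranks first.
Among the remaining liens, by effective date: D (17 January 2014), A (8 November 2014), C (11 March 2015).
D is senior to C before the subordination, so the two trade places.

B, C, A, D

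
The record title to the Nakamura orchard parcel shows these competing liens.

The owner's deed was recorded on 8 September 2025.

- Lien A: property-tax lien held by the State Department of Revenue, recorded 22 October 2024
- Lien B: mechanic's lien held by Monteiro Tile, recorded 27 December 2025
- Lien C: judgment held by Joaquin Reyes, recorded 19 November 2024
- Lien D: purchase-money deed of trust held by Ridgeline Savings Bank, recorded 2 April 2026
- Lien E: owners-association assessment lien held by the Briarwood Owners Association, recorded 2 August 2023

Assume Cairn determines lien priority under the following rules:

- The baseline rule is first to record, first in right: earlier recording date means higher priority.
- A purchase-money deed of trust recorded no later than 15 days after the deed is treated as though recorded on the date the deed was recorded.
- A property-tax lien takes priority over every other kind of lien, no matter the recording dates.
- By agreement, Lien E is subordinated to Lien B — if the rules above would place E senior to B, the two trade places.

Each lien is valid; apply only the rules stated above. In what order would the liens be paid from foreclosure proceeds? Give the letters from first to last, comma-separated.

A, B, C, E, D

Adjusting effective dates: D missed the 15-day window (206 days after the deed), so its recording date stands.
A, as a property-tax lien, has superpriority and ranks first.
Remaining liens by effective date: E (2 August 2023), C (19 November 2024), B (27 December 2025), D (2 April 2026).
Because E would otherwise rank above B, the subordination swaps them.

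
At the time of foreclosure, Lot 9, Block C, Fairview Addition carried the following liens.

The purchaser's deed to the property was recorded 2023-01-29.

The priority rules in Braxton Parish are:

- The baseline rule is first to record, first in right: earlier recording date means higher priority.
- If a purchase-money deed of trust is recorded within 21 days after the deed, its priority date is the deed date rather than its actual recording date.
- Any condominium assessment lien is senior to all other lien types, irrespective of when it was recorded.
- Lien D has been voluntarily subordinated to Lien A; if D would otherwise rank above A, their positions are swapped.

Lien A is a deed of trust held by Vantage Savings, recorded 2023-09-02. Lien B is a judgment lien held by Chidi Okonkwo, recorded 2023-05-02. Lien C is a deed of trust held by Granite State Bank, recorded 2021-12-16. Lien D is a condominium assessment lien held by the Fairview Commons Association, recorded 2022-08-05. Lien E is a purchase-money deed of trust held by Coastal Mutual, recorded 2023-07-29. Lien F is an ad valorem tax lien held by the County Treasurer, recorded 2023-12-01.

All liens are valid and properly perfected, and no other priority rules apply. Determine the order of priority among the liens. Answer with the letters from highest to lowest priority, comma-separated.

A, C, B, E, D, F

Effective dates after the stated exceptions: E was recorded 181 days after the deed — beyond 21 days — so no relation-back applies.
D is a condominium assessment lien, so it outranks all other liens regardless of date.
The other liens, earliest effective date first: C (2021-12-16), B (2023-05-02), E (2023-07-29), A (2023-09-02), F (2023-12-01).
D would otherwise be senior to A, so under the subordination agreement D and A exchange positions.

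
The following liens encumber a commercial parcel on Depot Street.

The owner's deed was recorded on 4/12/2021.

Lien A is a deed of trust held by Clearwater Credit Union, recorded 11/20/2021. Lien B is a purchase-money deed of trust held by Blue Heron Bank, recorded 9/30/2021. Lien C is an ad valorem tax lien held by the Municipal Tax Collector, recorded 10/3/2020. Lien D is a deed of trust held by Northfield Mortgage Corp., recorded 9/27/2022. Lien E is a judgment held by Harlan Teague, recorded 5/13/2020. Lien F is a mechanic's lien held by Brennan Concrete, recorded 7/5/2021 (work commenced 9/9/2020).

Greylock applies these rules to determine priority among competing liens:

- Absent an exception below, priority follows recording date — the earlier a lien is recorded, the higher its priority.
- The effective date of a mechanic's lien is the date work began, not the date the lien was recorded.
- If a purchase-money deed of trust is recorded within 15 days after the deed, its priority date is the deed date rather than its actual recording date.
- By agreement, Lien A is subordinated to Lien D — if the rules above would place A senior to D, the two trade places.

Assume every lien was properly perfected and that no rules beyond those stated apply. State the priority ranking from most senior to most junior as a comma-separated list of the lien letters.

E, F, C, B, D, A

Adjusting effective dates: B missed the 15-day window (171 days after the deed), so its recording date stands; F is treated as recorded 9/9/2020, the work-commencement date.
By effective date, earliest first: E (5/13/2020), F (9/9/2020), C (10/3/2020), B (9/30/2021), A (11/20/2021), D (9/27/2022).
The subordination applies — A was senior to D — so A and D swap.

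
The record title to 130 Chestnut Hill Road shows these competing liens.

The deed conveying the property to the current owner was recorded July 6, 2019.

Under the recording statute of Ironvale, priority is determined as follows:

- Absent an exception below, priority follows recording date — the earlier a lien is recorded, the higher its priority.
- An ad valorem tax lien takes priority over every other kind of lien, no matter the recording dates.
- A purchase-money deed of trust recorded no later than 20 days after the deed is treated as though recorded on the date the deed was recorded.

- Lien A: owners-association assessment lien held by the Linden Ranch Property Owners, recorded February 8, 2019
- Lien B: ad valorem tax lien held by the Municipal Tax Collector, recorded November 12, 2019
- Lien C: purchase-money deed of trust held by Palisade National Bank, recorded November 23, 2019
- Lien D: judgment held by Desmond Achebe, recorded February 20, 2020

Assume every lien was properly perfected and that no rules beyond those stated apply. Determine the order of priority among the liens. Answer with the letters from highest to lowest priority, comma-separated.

First, effective dates: C missed the 20-day window (140 days after the deed), so its recording date stands.
As an ad valorem tax lien, B is senior to every other lien.
Among the remaining liens, by effective date: A (February 8, 2019), C (November 23, 2019), D (February 20, 2020).

B, A, C, D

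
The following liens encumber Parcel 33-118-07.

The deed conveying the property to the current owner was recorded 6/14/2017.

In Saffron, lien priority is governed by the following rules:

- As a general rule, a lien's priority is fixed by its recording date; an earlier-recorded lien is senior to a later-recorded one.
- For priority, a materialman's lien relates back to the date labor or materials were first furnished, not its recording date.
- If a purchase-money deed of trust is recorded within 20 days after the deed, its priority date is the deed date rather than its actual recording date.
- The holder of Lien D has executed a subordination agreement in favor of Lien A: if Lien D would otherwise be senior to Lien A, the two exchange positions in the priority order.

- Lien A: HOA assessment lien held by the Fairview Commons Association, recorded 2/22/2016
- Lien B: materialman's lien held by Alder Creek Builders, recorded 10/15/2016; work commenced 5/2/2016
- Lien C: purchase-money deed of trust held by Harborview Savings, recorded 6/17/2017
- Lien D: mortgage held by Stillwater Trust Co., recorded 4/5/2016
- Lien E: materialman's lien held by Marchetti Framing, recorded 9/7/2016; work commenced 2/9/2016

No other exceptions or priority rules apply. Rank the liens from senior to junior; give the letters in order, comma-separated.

E, A, D, B, C

First, effective dates: B's effective date is 5/2/2016, when work began; C's effective date is the deed date, 6/14/2017; E relates back to 2/9/2016 (work commenced).
By effective date: E (2/9/2016), A (2/22/2016), D (4/5/2016), B (5/2/2016), C (6/14/2017).
D is already junior to A, so the subordination agreement changes nothing.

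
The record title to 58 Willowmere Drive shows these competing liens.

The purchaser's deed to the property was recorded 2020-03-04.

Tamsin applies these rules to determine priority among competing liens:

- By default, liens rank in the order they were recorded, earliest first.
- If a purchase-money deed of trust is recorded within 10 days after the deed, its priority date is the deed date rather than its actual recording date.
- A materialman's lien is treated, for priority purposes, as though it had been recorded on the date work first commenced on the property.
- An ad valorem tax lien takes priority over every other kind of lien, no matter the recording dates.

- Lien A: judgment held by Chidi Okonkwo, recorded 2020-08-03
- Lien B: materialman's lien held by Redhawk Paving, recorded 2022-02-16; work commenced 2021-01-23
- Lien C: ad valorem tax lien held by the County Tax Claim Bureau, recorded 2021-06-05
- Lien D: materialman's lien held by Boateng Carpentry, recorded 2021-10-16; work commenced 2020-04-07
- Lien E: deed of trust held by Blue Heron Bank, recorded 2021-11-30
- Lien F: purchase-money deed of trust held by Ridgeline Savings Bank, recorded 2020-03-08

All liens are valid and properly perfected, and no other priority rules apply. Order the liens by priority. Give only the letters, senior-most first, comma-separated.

C, F, D, A, B, E

Adjusting effective dates: B is treated as recorded 2021-01-23, the work-commencement date; D relates back to 2020-04-07 (work commenced); F's effective date is the deed date, 2020-03-04.
C is an ad valorem tax lien, so it outranks all other liens regardless of date.
Ordering the rest by effective date: F (2020-03-04), D (2020-04-07), A (2020-08-03), B (2021-01-23), E (2021-11-30).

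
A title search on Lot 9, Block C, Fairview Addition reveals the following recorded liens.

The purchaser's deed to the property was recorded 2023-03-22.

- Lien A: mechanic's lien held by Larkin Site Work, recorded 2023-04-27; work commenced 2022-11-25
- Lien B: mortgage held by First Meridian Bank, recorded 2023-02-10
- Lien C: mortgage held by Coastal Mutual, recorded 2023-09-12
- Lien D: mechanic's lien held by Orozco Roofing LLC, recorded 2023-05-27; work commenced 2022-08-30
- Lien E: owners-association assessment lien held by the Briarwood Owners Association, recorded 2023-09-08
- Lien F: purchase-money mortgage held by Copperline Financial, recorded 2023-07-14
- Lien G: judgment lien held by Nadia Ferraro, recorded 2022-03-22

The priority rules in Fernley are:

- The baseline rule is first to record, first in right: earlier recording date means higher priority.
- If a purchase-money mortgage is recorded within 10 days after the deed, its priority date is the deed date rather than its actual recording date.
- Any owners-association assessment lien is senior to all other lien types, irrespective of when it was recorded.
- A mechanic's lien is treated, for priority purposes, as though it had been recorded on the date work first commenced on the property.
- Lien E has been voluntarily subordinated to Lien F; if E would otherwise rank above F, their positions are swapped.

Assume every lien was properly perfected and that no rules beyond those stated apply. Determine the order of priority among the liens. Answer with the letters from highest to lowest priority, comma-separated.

Effective dates: A relates back to 2022-11-25 (work commenced); D relates back to 2022-08-30 (work commenced); F missed the 10-day window (114 days after the deed), so its recording date stands.
E, as an owners-association assessment lien, has superpriority and ranks first.
The other liens, earliest effective date first: G (2022-03-22), D (2022-08-30), A (2022-11-25), B (2023-02-10), F (2023-07-14), C (2023-09-12).
The subordination applies — E was senior to F — so E and F swap.

F, G, D, A, B, E, C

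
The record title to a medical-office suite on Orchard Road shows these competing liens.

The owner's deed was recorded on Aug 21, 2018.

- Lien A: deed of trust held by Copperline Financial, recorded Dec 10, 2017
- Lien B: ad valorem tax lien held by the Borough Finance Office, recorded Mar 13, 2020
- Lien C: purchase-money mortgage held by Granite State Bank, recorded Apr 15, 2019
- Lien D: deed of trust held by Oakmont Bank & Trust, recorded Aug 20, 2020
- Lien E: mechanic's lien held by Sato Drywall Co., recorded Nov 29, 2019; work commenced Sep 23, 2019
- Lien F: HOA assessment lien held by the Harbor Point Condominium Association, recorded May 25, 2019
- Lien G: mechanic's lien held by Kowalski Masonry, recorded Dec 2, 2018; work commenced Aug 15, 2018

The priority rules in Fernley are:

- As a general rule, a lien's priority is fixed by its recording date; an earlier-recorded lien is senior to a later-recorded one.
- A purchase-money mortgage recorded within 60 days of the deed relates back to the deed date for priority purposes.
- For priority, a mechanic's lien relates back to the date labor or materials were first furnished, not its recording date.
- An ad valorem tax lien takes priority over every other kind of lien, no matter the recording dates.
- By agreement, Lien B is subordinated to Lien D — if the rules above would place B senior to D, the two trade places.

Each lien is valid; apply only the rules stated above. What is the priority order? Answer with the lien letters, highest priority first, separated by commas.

First, effective dates: C missed the 60-day window (237 days after the deed), so its recording date stands; E's effective date is Sep 23, 2019, when work began; G's effective date is Aug 15, 2018, when work began.
B, as an ad valorem tax lien, has superpriority and ranks first.
Remaining liens by effective date: A (Dec 10, 2017), G (Aug 15, 2018), C (Apr 15, 2019), F (May 25, 2019), E (Sep 23, 2019), D (Aug 20, 2020).
B would otherwise be senior to D, so under the subordination agreement B and D exchange positions.

D, A, G, C, F, E, B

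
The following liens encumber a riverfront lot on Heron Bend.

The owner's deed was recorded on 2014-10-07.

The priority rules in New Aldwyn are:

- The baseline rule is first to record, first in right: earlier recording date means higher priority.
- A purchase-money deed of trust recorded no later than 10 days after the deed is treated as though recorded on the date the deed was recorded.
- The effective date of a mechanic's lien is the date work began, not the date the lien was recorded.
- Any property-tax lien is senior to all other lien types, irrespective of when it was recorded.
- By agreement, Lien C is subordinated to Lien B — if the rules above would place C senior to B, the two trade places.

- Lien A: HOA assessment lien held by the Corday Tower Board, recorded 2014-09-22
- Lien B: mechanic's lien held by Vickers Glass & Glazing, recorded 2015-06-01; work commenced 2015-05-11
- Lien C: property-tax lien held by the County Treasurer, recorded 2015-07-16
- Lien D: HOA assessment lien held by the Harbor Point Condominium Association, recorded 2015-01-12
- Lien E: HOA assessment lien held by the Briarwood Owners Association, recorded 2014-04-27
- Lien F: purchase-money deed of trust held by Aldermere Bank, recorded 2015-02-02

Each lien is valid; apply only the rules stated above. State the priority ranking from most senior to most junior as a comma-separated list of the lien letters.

B, E, A, D, F, C

Adjusting effective dates: B's effective date is 2015-05-11, when work began; F was recorded 118 days after the deed — beyond 10 days — so no relation-back applies.
As a property-tax lien, C is senior to every other lien.
Ordering the rest by effective date: E (2014-04-27), A (2014-09-22), D (2015-01-12), F (2015-02-02), B (2015-05-11).
Because C would otherwise rank above B, the subordination swaps them.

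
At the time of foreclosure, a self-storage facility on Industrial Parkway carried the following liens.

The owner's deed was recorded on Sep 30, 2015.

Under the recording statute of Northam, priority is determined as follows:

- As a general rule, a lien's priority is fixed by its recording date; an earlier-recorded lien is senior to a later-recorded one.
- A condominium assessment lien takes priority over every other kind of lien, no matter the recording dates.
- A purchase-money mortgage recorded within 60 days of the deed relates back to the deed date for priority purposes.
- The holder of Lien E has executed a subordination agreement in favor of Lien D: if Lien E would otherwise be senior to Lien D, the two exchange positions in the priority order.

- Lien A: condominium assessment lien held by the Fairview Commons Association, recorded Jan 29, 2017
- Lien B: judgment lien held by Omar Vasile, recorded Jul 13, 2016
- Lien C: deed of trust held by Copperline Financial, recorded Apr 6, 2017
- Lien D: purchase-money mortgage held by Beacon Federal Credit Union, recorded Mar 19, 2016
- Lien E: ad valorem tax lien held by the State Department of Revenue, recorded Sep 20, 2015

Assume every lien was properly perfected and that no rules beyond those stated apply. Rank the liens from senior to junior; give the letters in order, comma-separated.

Effective dates after the stated exceptions: D was recorded 171 days after the deed, outside the 60-day window, so it keeps its recording date.
A is a condominium assessment lien and takes priority over every other lien.
Remaining liens by effective date: E (Sep 20, 2015), D (Mar 19, 2016), B (Jul 13, 2016), C (Apr 6, 2017).
Because E would otherwise rank above D, the subordination swaps them.

A, D, E, B, C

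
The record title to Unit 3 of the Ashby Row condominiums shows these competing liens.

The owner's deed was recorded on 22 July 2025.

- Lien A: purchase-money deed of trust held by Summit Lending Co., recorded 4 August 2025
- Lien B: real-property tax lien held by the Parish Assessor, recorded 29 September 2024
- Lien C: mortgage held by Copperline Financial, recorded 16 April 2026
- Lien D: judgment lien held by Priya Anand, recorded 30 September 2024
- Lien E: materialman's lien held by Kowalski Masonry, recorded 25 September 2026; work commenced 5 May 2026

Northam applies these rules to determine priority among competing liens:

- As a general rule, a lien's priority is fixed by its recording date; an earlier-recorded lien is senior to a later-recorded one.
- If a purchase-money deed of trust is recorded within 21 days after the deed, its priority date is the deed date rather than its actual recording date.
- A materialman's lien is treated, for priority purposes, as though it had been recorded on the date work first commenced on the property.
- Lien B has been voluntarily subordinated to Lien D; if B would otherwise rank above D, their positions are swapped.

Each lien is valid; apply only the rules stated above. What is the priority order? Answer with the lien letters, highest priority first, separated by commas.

D, B, A, C, E

Adjusting effective dates: A was recorded within the 21-day window, so its effective date is the deed date 22 July 2025; E relates back to 5 May 2026 (work commenced).
By effective date, earliest first: B (29 September 2024), D (30 September 2024), A (22 July 2025), C (16 April 2026), E (5 May 2026).
B is senior to D before the subordination, so the two trade places.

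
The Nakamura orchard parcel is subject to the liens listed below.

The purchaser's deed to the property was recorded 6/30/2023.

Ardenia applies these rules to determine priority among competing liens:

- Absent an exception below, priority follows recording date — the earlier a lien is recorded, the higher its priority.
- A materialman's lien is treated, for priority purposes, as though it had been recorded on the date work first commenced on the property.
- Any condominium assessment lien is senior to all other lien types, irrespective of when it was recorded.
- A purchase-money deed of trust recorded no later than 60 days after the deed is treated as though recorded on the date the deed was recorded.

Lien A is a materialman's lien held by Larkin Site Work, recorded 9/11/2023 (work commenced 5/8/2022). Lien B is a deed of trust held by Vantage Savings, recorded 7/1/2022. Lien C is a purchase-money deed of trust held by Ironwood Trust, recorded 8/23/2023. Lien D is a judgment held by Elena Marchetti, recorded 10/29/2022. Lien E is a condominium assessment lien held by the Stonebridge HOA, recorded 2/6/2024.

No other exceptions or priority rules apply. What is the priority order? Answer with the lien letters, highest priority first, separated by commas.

Effective dates after the stated exceptions: A's effective date is 5/8/2022, when work began; C relates back to the deed date 6/30/2023.
E, as a condominium assessment lien, has superpriority and ranks first.
Remaining liens by effective date: A (5/8/2022), B (7/1/2022), D (10/29/2022), C (6/30/2023).

E, A, B, D, C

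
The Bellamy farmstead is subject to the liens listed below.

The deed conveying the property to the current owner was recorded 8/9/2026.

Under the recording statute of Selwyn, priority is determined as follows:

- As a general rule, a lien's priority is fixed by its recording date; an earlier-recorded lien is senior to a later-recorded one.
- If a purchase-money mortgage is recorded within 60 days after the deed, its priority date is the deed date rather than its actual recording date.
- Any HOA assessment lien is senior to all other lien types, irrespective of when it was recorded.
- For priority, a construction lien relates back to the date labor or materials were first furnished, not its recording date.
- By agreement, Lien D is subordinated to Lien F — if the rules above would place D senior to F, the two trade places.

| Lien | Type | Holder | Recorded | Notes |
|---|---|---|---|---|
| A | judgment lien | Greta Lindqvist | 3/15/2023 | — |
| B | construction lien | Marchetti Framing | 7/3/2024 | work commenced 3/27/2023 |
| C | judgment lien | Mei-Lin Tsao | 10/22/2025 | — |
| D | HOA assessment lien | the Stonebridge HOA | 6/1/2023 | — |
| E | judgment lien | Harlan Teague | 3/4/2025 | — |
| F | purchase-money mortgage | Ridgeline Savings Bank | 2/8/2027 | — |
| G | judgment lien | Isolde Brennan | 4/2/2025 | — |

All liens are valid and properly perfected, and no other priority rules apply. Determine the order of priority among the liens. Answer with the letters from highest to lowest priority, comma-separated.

Adjusting effective dates: B relates back to 3/27/2023 (work commenced); F was recorded 183 days after the deed, outside the 60-day window, so it keeps its recording date.
D is an HOA assessment lien, so it outranks all other liens regardless of date.
Ordering the rest by effective date: A (3/15/2023), B (3/27/2023), E (3/4/2025), G (4/2/2025), C (10/22/2025), F (2/8/2027).
D would otherwise be senior to F, so under the subordination agreement D and F exchange positions.

F, A, B, E, G, C, D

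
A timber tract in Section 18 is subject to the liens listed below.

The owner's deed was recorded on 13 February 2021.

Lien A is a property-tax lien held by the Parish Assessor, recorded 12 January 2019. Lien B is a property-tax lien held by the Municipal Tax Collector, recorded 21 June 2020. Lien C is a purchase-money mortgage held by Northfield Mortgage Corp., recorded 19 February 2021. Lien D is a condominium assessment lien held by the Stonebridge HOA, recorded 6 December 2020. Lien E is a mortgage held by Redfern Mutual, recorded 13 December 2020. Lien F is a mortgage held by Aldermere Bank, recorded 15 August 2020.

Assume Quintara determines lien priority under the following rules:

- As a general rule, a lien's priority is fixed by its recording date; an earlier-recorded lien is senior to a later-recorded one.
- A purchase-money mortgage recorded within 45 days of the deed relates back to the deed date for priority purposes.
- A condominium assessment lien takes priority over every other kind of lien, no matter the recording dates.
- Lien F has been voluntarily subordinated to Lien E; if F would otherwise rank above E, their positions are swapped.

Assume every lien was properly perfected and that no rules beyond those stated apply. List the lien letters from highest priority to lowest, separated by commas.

D, A, B, E, F, C

Adjusting effective dates: C's effective date is the deed date, 13 February 2021.
D is a condominium assessment lien and takes priority over every other lien.
The other liens, earliest effective date first: A (12 January 2019), B (21 June 2020), F (15 August 2020), E (13 December 2020), C (13 February 2021).
Because F would otherwise rank above E, the subordination swaps them.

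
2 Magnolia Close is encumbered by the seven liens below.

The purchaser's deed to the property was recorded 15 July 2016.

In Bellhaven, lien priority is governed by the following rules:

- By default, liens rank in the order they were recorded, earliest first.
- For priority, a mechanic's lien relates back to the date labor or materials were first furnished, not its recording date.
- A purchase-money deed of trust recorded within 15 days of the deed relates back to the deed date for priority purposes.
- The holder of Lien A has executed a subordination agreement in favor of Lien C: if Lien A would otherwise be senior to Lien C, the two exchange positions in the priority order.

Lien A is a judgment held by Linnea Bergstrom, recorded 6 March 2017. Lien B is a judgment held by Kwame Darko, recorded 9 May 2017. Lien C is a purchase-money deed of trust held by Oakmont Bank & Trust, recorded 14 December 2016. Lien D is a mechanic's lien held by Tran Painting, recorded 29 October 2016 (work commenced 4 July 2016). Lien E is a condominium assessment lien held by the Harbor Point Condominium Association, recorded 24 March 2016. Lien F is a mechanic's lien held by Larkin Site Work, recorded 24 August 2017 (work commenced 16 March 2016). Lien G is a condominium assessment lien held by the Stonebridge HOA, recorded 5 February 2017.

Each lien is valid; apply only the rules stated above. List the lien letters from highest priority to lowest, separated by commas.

F, E, D, C, G, A, B

Effective dates: C was recorded 152 days after the deed — beyond 15 days — so no relation-back applies; D relates back to 4 July 2016 (work commenced); F relates back to 16 March 2016 (work commenced).
Ordering by effective date: F (16 March 2016), E (24 March 2016), D (4 July 2016), C (14 December 2016), G (5 February 2017), A (6 March 2017), B (9 May 2017).
A already ranks below C; the subordination has no effect.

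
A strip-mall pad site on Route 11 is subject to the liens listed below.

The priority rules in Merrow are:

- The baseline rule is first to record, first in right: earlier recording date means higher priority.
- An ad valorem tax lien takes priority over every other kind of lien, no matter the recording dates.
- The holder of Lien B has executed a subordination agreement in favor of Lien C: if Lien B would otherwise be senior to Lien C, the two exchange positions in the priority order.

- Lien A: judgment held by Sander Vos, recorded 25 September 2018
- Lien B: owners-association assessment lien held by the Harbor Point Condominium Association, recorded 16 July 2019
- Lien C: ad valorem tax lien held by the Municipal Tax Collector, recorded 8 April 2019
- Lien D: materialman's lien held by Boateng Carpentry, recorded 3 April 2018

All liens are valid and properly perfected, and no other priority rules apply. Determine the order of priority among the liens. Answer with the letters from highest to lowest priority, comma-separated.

C, D, A, B

C is an ad valorem tax lien, so it outranks all other liens regardless of date.
Ordering the rest by effective date: D (3 April 2018), A (25 September 2018), B (16 July 2019).
B already ranks below C; the subordination has no effect.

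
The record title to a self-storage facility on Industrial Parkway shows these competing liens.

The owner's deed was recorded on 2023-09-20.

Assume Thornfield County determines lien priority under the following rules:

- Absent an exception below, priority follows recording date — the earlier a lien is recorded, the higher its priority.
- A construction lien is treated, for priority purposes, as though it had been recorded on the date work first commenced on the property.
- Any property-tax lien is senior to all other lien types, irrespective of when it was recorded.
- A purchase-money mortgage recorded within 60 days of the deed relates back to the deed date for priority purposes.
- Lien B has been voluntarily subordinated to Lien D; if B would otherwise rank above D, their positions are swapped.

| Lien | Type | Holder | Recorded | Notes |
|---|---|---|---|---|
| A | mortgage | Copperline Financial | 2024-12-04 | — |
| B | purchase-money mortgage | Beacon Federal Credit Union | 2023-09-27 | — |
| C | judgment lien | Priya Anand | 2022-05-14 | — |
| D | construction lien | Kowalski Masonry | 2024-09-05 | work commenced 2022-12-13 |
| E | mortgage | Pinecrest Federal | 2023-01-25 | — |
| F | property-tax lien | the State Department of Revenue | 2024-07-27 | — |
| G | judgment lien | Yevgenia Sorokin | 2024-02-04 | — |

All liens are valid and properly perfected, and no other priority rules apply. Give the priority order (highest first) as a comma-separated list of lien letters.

F, C, D, E, B, G, A

First, effective dates: B's effective date is the deed date, 2023-09-20; D relates back to 2022-12-13 (work commenced).
F is a property-tax lien and takes priority over every other lien.
Remaining liens by effective date: C (2022-05-14), D (2022-12-13), E (2023-01-25), B (2023-09-20), G (2024-02-04), A (2024-12-04).
Since B is not senior to D, the subordination leaves the order unchanged.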